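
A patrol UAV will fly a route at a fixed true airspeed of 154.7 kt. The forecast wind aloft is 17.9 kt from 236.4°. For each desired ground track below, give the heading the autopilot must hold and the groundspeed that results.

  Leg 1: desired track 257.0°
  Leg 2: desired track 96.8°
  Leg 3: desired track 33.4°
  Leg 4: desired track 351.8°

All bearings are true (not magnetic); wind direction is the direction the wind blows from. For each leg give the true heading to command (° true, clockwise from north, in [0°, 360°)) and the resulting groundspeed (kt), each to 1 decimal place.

Leg 1: heading=254.7°, groundspeed=137.8 kt
Leg 2: heading=101.1°, groundspeed=167.9 kt
Leg 3: heading=30.8°, groundspeed=171.0 kt
Leg 4: heading=345.8°, groundspeed=161.5 kt

Leg 1: desired track 257.0°; wind correction -2.3° → command heading 254.7°, groundspeed 137.8 kt
Leg 2: desired track 96.8°; wind correction +4.3° → command heading 101.1°, groundspeed 167.9 kt
Leg 3: desired track 33.4°; wind correction -2.6° → command heading 30.8°, groundspeed 171.0 kt
Leg 4: desired track 351.8°; wind correction -6.0° → command heading 345.8°, groundspeed 161.5 kt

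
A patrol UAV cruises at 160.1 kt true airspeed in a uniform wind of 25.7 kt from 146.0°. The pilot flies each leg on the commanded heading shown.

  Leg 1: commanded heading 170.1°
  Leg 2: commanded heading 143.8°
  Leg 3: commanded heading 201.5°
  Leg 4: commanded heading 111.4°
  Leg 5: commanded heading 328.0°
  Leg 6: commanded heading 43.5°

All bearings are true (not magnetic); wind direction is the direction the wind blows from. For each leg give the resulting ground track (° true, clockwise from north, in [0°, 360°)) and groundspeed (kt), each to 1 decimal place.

Leg 1: track=174.5°, groundspeed=137.0 kt
Leg 2: track=143.4°, groundspeed=134.4 kt
Leg 3: track=209.8°, groundspeed=147.1 kt
Leg 4: track=105.4°, groundspeed=139.7 kt
Leg 5: track=327.7°, groundspeed=185.8 kt
Leg 6: track=34.9°, groundspeed=167.6 kt

Leg 1: heading 170.1°; drift +4.4° → track 174.5°, groundspeed 137.0 kt
Leg 2: heading 143.8°; drift -0.4° → track 143.4°, groundspeed 134.4 kt
Leg 3: heading 201.5°; drift +8.3° → track 209.8°, groundspeed 147.1 kt
Leg 4: heading 111.4°; drift -6.0° → track 105.4°, groundspeed 139.7 kt
Leg 5: heading 328.0°; drift -0.3° → track 327.7°, groundspeed 185.8 kt
Leg 6: heading 43.5°; drift -8.6° → track 34.9°, groundspeed 167.6 kt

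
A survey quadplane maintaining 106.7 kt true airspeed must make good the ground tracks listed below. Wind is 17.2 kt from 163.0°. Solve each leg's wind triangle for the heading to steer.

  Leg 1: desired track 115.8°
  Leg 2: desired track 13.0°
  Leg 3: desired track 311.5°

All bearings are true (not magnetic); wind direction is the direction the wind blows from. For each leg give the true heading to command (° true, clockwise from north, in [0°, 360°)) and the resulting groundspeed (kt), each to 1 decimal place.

Leg 1: heading=122.6°, groundspeed=94.3 kt
Leg 2: heading=17.6°, groundspeed=121.2 kt
Leg 3: heading=306.7°, groundspeed=121.0 kt

Leg 1: desired track 115.8°; wind correction +6.8° → command heading 122.6°, groundspeed 94.3 kt
Leg 2: desired track 13.0°; wind correction +4.6° → command heading 17.6°, groundspeed 121.2 kt
Leg 3: desired track 311.5°; wind correction -4.8° → command heading 306.7°, groundspeed 121.0 kt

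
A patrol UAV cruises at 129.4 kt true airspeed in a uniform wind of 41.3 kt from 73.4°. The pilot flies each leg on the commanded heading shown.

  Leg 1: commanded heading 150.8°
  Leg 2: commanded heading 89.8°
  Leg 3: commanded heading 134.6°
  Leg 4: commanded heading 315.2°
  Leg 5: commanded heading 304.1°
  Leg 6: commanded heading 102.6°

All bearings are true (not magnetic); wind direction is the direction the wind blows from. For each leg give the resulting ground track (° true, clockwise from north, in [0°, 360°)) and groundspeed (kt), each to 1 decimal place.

Leg 1: heading 150.8°; drift +18.5° → track 169.3°, groundspeed 127.0 kt
Leg 2: heading 89.8°; drift +7.4° → track 97.2°, groundspeed 90.5 kt
Leg 3: heading 134.6°; drift +18.3° → track 152.9°, groundspeed 115.3 kt
Leg 4: heading 315.2°; drift -13.7° → track 301.5°, groundspeed 153.3 kt
Leg 5: heading 304.1°; drift -11.6° → track 292.5°, groundspeed 158.8 kt
Leg 6: heading 102.6°; drift +12.2° → track 114.8°, groundspeed 95.5 kt

Leg 1: track=169.3°, groundspeed=127.0 kt
Leg 2: track=97.2°, groundspeed=90.5 kt
Leg 3: track=152.9°, groundspeed=115.3 kt
Leg 4: track=301.5°, groundspeed=153.3 kt
Leg 5: track=292.5°, groundspeed=158.8 kt
Leg 6: track=114.8°, groundspeed=95.5 kt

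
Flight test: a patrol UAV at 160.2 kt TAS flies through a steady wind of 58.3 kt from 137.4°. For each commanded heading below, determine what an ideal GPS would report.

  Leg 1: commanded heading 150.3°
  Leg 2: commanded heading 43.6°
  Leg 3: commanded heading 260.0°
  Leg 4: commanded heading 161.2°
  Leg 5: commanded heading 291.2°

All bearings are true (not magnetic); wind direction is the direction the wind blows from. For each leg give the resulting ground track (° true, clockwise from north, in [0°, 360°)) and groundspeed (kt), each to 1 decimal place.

Leg 1: track=157.5°, groundspeed=104.2 kt
Leg 2: track=24.1°, groundspeed=174.1 kt
Leg 3: track=274.4°, groundspeed=197.8 kt
Leg 4: track=173.6°, groundspeed=109.4 kt
Leg 5: track=298.1°, groundspeed=214.1 kt

Leg 1: heading 150.3°; drift +7.2° → track 157.5°, groundspeed 104.2 kt
Leg 2: heading 43.6°; drift -19.5° → track 24.1°, groundspeed 174.1 kt
Leg 3: heading 260.0°; drift +14.4° → track 274.4°, groundspeed 197.8 kt
Leg 4: heading 161.2°; drift +12.4° → track 173.6°, groundspeed 109.4 kt
Leg 5: heading 291.2°; drift +6.9° → track 298.1°, groundspeed 214.1 kt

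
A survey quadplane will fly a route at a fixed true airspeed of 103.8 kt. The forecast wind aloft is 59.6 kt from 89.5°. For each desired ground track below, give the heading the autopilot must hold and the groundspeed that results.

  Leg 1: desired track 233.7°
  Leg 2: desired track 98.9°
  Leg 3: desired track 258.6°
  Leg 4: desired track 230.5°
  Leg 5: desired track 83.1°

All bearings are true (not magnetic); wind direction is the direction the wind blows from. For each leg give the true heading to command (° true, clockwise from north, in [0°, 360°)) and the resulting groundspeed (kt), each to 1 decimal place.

Leg 1: heading=214.1°, groundspeed=146.1 kt
Leg 2: heading=93.5°, groundspeed=44.5 kt
Leg 3: heading=252.4°, groundspeed=161.7 kt
Leg 4: heading=209.3°, groundspeed=143.1 kt
Leg 5: heading=86.8°, groundspeed=44.4 kt

Leg 1: desired track 233.7°; wind correction -19.6° → command heading 214.1°, groundspeed 146.1 kt
Leg 2: desired track 98.9°; wind correction -5.4° → command heading 93.5°, groundspeed 44.5 kt
Leg 3: desired track 258.6°; wind correction -6.2° → command heading 252.4°, groundspeed 161.7 kt
Leg 4: desired track 230.5°; wind correction -21.2° → command heading 209.3°, groundspeed 143.1 kt
Leg 5: desired track 83.1°; wind correction +3.7° → command heading 86.8°, groundspeed 44.4 kt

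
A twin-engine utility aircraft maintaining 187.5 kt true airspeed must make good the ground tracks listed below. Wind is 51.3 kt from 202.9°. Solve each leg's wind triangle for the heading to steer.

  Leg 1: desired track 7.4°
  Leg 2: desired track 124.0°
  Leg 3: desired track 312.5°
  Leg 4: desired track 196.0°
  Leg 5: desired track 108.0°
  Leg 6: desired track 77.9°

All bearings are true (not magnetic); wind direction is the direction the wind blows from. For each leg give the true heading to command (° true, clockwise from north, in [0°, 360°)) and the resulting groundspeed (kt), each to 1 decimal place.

Leg 1: heading=3.2°, groundspeed=236.4 kt
Leg 2: heading=139.6°, groundspeed=170.7 kt
Leg 3: heading=297.6°, groundspeed=198.4 kt
Leg 4: heading=197.9°, groundspeed=136.5 kt
Leg 5: heading=123.8°, groundspeed=184.8 kt
Leg 6: heading=90.9°, groundspeed=212.2 kt

Leg 1: desired track 7.4°; wind correction -4.2° → command heading 3.2°, groundspeed 236.4 kt
Leg 2: desired track 124.0°; wind correction +15.6° → command heading 139.6°, groundspeed 170.7 kt
Leg 3: desired track 312.5°; wind correction -14.9° → command heading 297.6°, groundspeed 198.4 kt
Leg 4: desired track 196.0°; wind correction +1.9° → command heading 197.9°, groundspeed 136.5 kt
Leg 5: desired track 108.0°; wind correction +15.8° → command heading 123.8°, groundspeed 184.8 kt
Leg 6: desired track 77.9°; wind correction +13.0° → command heading 90.9°, groundspeed 212.2 kt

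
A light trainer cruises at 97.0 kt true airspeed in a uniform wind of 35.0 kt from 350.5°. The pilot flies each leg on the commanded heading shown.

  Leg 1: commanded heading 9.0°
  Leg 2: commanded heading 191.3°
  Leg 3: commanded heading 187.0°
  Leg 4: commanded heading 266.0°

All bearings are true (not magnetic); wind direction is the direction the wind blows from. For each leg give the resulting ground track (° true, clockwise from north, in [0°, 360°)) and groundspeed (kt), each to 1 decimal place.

Leg 1: track=18.9°, groundspeed=64.8 kt
Leg 2: track=185.8°, groundspeed=130.3 kt
Leg 3: track=182.6°, groundspeed=130.9 kt
Leg 4: track=245.6°, groundspeed=99.9 kt

Leg 1: heading 9.0°; drift +9.9° → track 18.9°, groundspeed 64.8 kt
Leg 2: heading 191.3°; drift -5.5° → track 185.8°, groundspeed 130.3 kt
Leg 3: heading 187.0°; drift -4.4° → track 182.6°, groundspeed 130.9 kt
Leg 4: heading 266.0°; drift -20.4° → track 245.6°, groundspeed 99.9 kt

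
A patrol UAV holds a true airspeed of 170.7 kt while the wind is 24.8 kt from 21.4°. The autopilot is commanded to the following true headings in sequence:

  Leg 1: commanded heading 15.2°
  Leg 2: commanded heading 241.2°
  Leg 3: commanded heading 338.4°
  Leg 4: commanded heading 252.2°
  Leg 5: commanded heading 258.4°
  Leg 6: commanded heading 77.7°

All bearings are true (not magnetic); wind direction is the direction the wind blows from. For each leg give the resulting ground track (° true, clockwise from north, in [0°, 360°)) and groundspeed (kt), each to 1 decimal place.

Leg 1: track=14.1°, groundspeed=146.1 kt
Leg 2: track=236.4°, groundspeed=190.4 kt
Leg 3: track=332.1°, groundspeed=153.5 kt
Leg 4: track=246.3°, groundspeed=187.4 kt
Leg 5: track=252.0°, groundspeed=185.4 kt
Leg 6: track=85.2°, groundspeed=158.3 kt

Leg 1: heading 15.2°; drift -1.1° → track 14.1°, groundspeed 146.1 kt
Leg 2: heading 241.2°; drift -4.8° → track 236.4°, groundspeed 190.4 kt
Leg 3: heading 338.4°; drift -6.3° → track 332.1°, groundspeed 153.5 kt
Leg 4: heading 252.2°; drift -5.9° → track 246.3°, groundspeed 187.4 kt
Leg 5: heading 258.4°; drift -6.4° → track 252.0°, groundspeed 185.4 kt
Leg 6: heading 77.7°; drift +7.5° → track 85.2°, groundspeed 158.3 kt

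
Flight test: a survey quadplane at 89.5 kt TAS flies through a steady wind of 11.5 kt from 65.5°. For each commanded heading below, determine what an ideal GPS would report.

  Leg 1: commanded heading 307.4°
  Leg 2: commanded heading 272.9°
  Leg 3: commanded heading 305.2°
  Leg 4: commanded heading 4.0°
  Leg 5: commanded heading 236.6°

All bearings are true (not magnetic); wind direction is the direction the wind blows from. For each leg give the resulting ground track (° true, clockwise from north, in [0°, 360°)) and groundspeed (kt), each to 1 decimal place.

Leg 1: track=301.3°, groundspeed=95.5 kt
Leg 2: track=269.9°, groundspeed=99.9 kt
Leg 3: track=299.3°, groundspeed=95.8 kt
Leg 4: track=357.1°, groundspeed=84.6 kt
Leg 5: track=237.6°, groundspeed=100.9 kt

Leg 1: heading 307.4°; drift -6.1° → track 301.3°, groundspeed 95.5 kt
Leg 2: heading 272.9°; drift -3.0° → track 269.9°, groundspeed 99.9 kt
Leg 3: heading 305.2°; drift -5.9° → track 299.3°, groundspeed 95.8 kt
Leg 4: heading 4.0°; drift -6.9° → track 357.1°, groundspeed 84.6 kt
Leg 5: heading 236.6°; drift +1.0° → track 237.6°, groundspeed 100.9 kt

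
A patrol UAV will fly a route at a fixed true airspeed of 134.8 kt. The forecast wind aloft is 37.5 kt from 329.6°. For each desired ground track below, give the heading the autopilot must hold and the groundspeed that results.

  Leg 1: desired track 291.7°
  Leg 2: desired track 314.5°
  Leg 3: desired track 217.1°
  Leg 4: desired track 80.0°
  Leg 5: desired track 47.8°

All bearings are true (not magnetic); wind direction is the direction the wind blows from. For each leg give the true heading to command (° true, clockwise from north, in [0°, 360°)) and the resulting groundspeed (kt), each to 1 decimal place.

Leg 1: desired track 291.7°; wind correction +9.8° → command heading 301.5°, groundspeed 103.2 kt
Leg 2: desired track 314.5°; wind correction +4.2° → command heading 318.7°, groundspeed 98.2 kt
Leg 3: desired track 217.1°; wind correction +14.9° → command heading 232.0°, groundspeed 144.6 kt
Leg 4: desired track 80.0°; wind correction -15.1° → command heading 64.9°, groundspeed 143.2 kt
Leg 5: desired track 47.8°; wind correction -15.8° → command heading 32.0°, groundspeed 122.0 kt

Leg 1: heading=301.5°, groundspeed=103.2 kt
Leg 2: heading=318.7°, groundspeed=98.2 kt
Leg 3: heading=232.0°, groundspeed=144.6 kt
Leg 4: heading=64.9°, groundspeed=143.2 kt
Leg 5: heading=32.0°, groundspeed=122.0 kt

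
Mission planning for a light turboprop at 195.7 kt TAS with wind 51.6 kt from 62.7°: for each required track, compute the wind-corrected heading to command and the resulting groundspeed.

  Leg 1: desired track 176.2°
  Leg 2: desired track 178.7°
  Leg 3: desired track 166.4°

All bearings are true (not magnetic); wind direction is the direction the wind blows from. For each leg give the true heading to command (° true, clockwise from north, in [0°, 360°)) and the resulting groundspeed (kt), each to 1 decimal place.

Leg 1: heading=162.2°, groundspeed=210.5 kt
Leg 2: heading=165.0°, groundspeed=212.7 kt
Leg 3: heading=151.6°, groundspeed=201.4 kt

Leg 1: desired track 176.2°; wind correction -14.0° → command heading 162.2°, groundspeed 210.5 kt
Leg 2: desired track 178.7°; wind correction -13.7° → command heading 165.0°, groundspeed 212.7 kt
Leg 3: desired track 166.4°; wind correction -14.8° → command heading 151.6°, groundspeed 201.4 kt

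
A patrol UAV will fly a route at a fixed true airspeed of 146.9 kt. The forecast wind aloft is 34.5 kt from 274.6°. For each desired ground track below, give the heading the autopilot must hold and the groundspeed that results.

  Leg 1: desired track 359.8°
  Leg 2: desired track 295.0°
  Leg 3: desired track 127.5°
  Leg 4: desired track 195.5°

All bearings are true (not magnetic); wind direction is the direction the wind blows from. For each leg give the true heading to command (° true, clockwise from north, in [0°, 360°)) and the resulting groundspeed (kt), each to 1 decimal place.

Leg 1: desired track 359.8°; wind correction -13.5° → command heading 346.3°, groundspeed 139.9 kt
Leg 2: desired track 295.0°; wind correction -4.7° → command heading 290.3°, groundspeed 114.1 kt
Leg 3: desired track 127.5°; wind correction +7.3° → command heading 134.8°, groundspeed 174.7 kt
Leg 4: desired track 195.5°; wind correction +13.3° → command heading 208.8°, groundspeed 136.4 kt

Leg 1: heading=346.3°, groundspeed=139.9 kt
Leg 2: heading=290.3°, groundspeed=114.1 kt
Leg 3: heading=134.8°, groundspeed=174.7 kt
Leg 4: heading=208.8°, groundspeed=136.4 kt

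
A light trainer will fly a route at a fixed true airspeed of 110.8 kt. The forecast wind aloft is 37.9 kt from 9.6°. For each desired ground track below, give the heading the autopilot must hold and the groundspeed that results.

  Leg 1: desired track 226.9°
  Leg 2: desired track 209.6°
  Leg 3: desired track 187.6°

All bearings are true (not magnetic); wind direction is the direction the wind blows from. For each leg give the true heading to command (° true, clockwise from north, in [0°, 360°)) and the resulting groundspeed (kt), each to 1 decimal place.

Leg 1: desired track 226.9°; wind correction +12.0° → command heading 238.9°, groundspeed 138.5 kt
Leg 2: desired track 209.6°; wind correction +6.7° → command heading 216.3°, groundspeed 145.7 kt
Leg 3: desired track 187.6°; wind correction -0.7° → command heading 186.9°, groundspeed 148.7 kt

Leg 1: heading=238.9°, groundspeed=138.5 kt
Leg 2: heading=216.3°, groundspeed=145.7 kt
Leg 3: heading=186.9°, groundspeed=148.7 kt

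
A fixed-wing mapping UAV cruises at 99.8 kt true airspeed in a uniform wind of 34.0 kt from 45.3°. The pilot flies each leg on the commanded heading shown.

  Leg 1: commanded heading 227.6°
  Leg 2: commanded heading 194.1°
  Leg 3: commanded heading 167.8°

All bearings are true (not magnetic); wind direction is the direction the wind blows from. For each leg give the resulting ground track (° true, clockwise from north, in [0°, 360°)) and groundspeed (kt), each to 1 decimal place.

Leg 1: track=227.0°, groundspeed=133.8 kt
Leg 2: track=201.9°, groundspeed=130.1 kt
Leg 3: track=181.5°, groundspeed=121.5 kt

Leg 1: heading 227.6°; drift -0.6° → track 227.0°, groundspeed 133.8 kt
Leg 2: heading 194.1°; drift +7.8° → track 201.9°, groundspeed 130.1 kt
Leg 3: heading 167.8°; drift +13.7° → track 181.5°, groundspeed 121.5 kt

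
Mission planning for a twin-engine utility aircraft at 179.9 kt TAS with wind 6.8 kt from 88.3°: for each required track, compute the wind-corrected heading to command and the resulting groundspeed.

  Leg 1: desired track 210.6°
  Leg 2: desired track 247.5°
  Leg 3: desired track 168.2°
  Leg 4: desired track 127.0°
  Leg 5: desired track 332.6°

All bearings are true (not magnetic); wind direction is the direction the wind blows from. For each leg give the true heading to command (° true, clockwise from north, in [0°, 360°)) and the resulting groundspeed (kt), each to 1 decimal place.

Leg 1: desired track 210.6°; wind correction -1.8° → command heading 208.8°, groundspeed 183.4 kt
Leg 2: desired track 247.5°; wind correction -0.8° → command heading 246.7°, groundspeed 186.2 kt
Leg 3: desired track 168.2°; wind correction -2.1° → command heading 166.1°, groundspeed 178.6 kt
Leg 4: desired track 127.0°; wind correction -1.4° → command heading 125.6°, groundspeed 174.5 kt
Leg 5: desired track 332.6°; wind correction +2.0° → command heading 334.6°, groundspeed 182.7 kt

Leg 1: heading=208.8°, groundspeed=183.4 kt
Leg 2: heading=246.7°, groundspeed=186.2 kt
Leg 3: heading=166.1°, groundspeed=178.6 kt
Leg 4: heading=125.6°, groundspeed=174.5 kt
Leg 5: heading=334.6°, groundspeed=182.7 kt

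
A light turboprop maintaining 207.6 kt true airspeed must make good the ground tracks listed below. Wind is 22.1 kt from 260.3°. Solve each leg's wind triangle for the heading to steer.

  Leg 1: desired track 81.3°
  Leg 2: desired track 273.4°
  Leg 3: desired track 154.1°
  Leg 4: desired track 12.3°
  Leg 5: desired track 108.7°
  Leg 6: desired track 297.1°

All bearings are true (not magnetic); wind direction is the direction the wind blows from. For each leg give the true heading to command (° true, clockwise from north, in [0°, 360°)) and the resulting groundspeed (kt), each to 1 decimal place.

Leg 1: desired track 81.3°; wind correction +0.1° → command heading 81.4°, groundspeed 229.7 kt
Leg 2: desired track 273.4°; wind correction -1.4° → command heading 272.0°, groundspeed 186.0 kt
Leg 3: desired track 154.1°; wind correction +5.9° → command heading 160.0°, groundspeed 212.7 kt
Leg 4: desired track 12.3°; wind correction -5.7° → command heading 6.6°, groundspeed 214.9 kt
Leg 5: desired track 108.7°; wind correction +2.9° → command heading 111.6°, groundspeed 226.8 kt
Leg 6: desired track 297.1°; wind correction -3.7° → command heading 293.4°, groundspeed 189.5 kt

Leg 1: heading=81.4°, groundspeed=229.7 kt
Leg 2: heading=272.0°, groundspeed=186.0 kt
Leg 3: heading=160.0°, groundspeed=212.7 kt
Leg 4: heading=6.6°, groundspeed=214.9 kt
Leg 5: heading=111.6°, groundspeed=226.8 kt
Leg 6: heading=293.4°, groundspeed=189.5 kt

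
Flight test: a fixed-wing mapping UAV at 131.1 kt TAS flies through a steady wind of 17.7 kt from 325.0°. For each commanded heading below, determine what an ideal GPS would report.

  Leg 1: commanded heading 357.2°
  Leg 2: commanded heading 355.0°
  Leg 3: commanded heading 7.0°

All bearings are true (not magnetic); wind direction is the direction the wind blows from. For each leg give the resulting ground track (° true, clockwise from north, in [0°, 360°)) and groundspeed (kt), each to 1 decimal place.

Leg 1: heading 357.2°; drift +4.6° → track 1.8°, groundspeed 116.5 kt
Leg 2: heading 355.0°; drift +4.4° → track 359.4°, groundspeed 116.1 kt
Leg 3: heading 7.0°; drift +5.7° → track 12.7°, groundspeed 118.5 kt

Leg 1: track=1.8°, groundspeed=116.5 kt
Leg 2: track=359.4°, groundspeed=116.1 kt
Leg 3: track=12.7°, groundspeed=118.5 kt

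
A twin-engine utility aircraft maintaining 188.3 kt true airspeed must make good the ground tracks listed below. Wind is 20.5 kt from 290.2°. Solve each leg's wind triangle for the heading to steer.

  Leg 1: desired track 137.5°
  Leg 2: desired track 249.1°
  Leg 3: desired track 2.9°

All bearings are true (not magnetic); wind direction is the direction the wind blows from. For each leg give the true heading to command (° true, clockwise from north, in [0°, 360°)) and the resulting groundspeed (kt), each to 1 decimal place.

Leg 1: desired track 137.5°; wind correction +2.9° → command heading 140.4°, groundspeed 206.3 kt
Leg 2: desired track 249.1°; wind correction +4.1° → command heading 253.2°, groundspeed 172.4 kt
Leg 3: desired track 2.9°; wind correction -6.0° → command heading 356.9°, groundspeed 181.2 kt

Leg 1: heading=140.4°, groundspeed=206.3 kt
Leg 2: heading=253.2°, groundspeed=172.4 kt
Leg 3: heading=356.9°, groundspeed=181.2 kt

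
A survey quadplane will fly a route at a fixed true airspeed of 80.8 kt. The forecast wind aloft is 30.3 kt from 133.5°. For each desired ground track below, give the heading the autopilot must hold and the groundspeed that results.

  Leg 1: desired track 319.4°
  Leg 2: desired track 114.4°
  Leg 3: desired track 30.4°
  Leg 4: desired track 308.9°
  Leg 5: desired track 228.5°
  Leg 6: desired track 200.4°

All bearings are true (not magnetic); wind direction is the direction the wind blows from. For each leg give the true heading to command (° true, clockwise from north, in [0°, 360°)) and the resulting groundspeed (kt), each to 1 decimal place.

Leg 1: heading=321.6°, groundspeed=110.9 kt
Leg 2: heading=121.4°, groundspeed=51.6 kt
Leg 3: heading=51.8°, groundspeed=82.1 kt
Leg 4: heading=307.2°, groundspeed=111.0 kt
Leg 5: heading=206.6°, groundspeed=77.6 kt
Leg 6: heading=180.2°, groundspeed=64.0 kt

Leg 1: desired track 319.4°; wind correction +2.2° → command heading 321.6°, groundspeed 110.9 kt
Leg 2: desired track 114.4°; wind correction +7.0° → command heading 121.4°, groundspeed 51.6 kt
Leg 3: desired track 30.4°; wind correction +21.4° → command heading 51.8°, groundspeed 82.1 kt
Leg 4: desired track 308.9°; wind correction -1.7° → command heading 307.2°, groundspeed 111.0 kt
Leg 5: desired track 228.5°; wind correction -21.9° → command heading 206.6°, groundspeed 77.6 kt
Leg 6: desired track 200.4°; wind correction -20.2° → command heading 180.2°, groundspeed 64.0 kt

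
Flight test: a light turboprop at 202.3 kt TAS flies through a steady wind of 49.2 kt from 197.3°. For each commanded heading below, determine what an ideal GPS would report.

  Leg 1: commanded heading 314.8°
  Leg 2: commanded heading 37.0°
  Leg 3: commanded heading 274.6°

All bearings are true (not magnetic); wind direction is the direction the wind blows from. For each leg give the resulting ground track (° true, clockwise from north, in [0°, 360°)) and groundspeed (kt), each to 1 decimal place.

Leg 1: heading 314.8°; drift +11.0° → track 325.8°, groundspeed 229.2 kt
Leg 2: heading 37.0°; drift -3.8° → track 33.2°, groundspeed 249.2 kt
Leg 3: heading 274.6°; drift +14.1° → track 288.7°, groundspeed 197.4 kt

Leg 1: track=325.8°, groundspeed=229.2 kt
Leg 2: track=33.2°, groundspeed=249.2 kt
Leg 3: track=288.7°, groundspeed=197.4 kt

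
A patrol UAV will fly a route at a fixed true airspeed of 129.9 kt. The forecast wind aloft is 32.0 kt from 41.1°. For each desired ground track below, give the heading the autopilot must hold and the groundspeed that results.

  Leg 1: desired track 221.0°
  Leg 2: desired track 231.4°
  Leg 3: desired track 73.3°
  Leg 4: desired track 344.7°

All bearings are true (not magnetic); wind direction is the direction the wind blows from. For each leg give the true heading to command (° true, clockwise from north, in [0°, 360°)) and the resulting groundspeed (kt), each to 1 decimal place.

Leg 1: heading=221.0°, groundspeed=161.9 kt
Leg 2: heading=233.9°, groundspeed=161.3 kt
Leg 3: heading=65.8°, groundspeed=101.7 kt
Leg 4: heading=356.5°, groundspeed=109.4 kt

Leg 1: desired track 221.0°; wind correction +0.0° → command heading 221.0°, groundspeed 161.9 kt
Leg 2: desired track 231.4°; wind correction +2.5° → command heading 233.9°, groundspeed 161.3 kt
Leg 3: desired track 73.3°; wind correction -7.5° → command heading 65.8°, groundspeed 101.7 kt
Leg 4: desired track 344.7°; wind correction +11.8° → command heading 356.5°, groundspeed 109.4 kt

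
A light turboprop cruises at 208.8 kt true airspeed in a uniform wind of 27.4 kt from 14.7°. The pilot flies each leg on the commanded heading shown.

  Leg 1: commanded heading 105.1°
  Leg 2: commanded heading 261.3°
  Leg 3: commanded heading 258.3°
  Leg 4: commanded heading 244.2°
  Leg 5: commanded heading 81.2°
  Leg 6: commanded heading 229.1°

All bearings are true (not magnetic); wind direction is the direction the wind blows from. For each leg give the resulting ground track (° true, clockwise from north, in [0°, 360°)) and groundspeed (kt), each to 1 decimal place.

Leg 1: track=112.6°, groundspeed=210.8 kt
Leg 2: track=254.8°, groundspeed=221.1 kt
Leg 3: track=252.0°, groundspeed=222.3 kt
Leg 4: track=238.9°, groundspeed=227.6 kt
Leg 5: track=88.4°, groundspeed=199.5 kt
Leg 6: track=225.3°, groundspeed=231.9 kt

Leg 1: heading 105.1°; drift +7.5° → track 112.6°, groundspeed 210.8 kt
Leg 2: heading 261.3°; drift -6.5° → track 254.8°, groundspeed 221.1 kt
Leg 3: heading 258.3°; drift -6.3° → track 252.0°, groundspeed 222.3 kt
Leg 4: heading 244.2°; drift -5.3° → track 238.9°, groundspeed 227.6 kt
Leg 5: heading 81.2°; drift +7.2° → track 88.4°, groundspeed 199.5 kt
Leg 6: heading 229.1°; drift -3.8° → track 225.3°, groundspeed 231.9 kt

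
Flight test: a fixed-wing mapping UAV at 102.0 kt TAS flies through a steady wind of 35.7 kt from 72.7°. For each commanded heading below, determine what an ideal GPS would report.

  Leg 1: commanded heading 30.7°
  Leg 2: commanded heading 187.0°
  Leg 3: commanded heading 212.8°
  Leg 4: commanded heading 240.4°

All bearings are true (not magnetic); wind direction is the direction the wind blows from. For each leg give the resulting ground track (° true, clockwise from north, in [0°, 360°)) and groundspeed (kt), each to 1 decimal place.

Leg 1: track=13.1°, groundspeed=79.2 kt
Leg 2: track=202.6°, groundspeed=121.1 kt
Leg 3: track=222.8°, groundspeed=131.4 kt
Leg 4: track=243.6°, groundspeed=137.1 kt

Leg 1: heading 30.7°; drift -17.6° → track 13.1°, groundspeed 79.2 kt
Leg 2: heading 187.0°; drift +15.6° → track 202.6°, groundspeed 121.1 kt
Leg 3: heading 212.8°; drift +10.0° → track 222.8°, groundspeed 131.4 kt
Leg 4: heading 240.4°; drift +3.2° → track 243.6°, groundspeed 137.1 kt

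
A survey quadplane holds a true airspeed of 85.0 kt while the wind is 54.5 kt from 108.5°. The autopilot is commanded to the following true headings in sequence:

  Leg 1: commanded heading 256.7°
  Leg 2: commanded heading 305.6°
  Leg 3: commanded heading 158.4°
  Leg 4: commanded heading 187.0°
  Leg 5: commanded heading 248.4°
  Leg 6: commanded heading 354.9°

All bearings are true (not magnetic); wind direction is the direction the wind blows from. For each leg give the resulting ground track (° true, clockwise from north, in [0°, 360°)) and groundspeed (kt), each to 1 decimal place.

Leg 1: track=269.0°, groundspeed=134.4 kt
Leg 2: track=298.9°, groundspeed=138.0 kt
Leg 3: track=198.3°, groundspeed=65.0 kt
Leg 4: track=222.8°, groundspeed=91.4 kt
Leg 5: track=263.9°, groundspeed=131.5 kt
Leg 6: track=329.8°, groundspeed=117.9 kt

Leg 1: heading 256.7°; drift +12.3° → track 269.0°, groundspeed 134.4 kt
Leg 2: heading 305.6°; drift -6.7° → track 298.9°, groundspeed 138.0 kt
Leg 3: heading 158.4°; drift +39.9° → track 198.3°, groundspeed 65.0 kt
Leg 4: heading 187.0°; drift +35.8° → track 222.8°, groundspeed 91.4 kt
Leg 5: heading 248.4°; drift +15.5° → track 263.9°, groundspeed 131.5 kt
Leg 6: heading 354.9°; drift -25.1° → track 329.8°, groundspeed 117.9 kt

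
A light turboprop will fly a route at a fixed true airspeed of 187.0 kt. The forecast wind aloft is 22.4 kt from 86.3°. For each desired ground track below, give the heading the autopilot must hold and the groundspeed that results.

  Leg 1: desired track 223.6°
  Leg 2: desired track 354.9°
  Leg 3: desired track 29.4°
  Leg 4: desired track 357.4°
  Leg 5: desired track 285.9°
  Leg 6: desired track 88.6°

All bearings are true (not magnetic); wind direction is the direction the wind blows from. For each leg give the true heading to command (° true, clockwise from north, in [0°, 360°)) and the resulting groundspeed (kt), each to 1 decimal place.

Leg 1: heading=218.9°, groundspeed=202.8 kt
Leg 2: heading=1.8°, groundspeed=186.2 kt
Leg 3: heading=35.2°, groundspeed=173.8 kt
Leg 4: heading=4.3°, groundspeed=185.2 kt
Leg 5: heading=288.2°, groundspeed=208.0 kt
Leg 6: heading=88.3°, groundspeed=164.6 kt

Leg 1: desired track 223.6°; wind correction -4.7° → command heading 218.9°, groundspeed 202.8 kt
Leg 2: desired track 354.9°; wind correction +6.9° → command heading 1.8°, groundspeed 186.2 kt
Leg 3: desired track 29.4°; wind correction +5.8° → command heading 35.2°, groundspeed 173.8 kt
Leg 4: desired track 357.4°; wind correction +6.9° → command heading 4.3°, groundspeed 185.2 kt
Leg 5: desired track 285.9°; wind correction +2.3° → command heading 288.2°, groundspeed 208.0 kt
Leg 6: desired track 88.6°; wind correction -0.3° → command heading 88.3°, groundspeed 164.6 kt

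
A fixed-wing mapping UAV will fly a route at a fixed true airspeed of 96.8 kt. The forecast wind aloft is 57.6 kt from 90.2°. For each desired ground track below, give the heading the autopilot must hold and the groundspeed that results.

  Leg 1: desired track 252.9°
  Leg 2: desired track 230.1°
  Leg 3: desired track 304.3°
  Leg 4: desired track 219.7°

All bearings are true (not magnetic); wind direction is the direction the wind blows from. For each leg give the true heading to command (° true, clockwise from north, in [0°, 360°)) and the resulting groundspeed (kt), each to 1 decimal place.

Leg 1: heading=242.7°, groundspeed=150.3 kt
Leg 2: heading=207.6°, groundspeed=133.5 kt
Leg 3: heading=323.8°, groundspeed=139.0 kt
Leg 4: heading=192.4°, groundspeed=122.6 kt

Leg 1: desired track 252.9°; wind correction -10.2° → command heading 242.7°, groundspeed 150.3 kt
Leg 2: desired track 230.1°; wind correction -22.5° → command heading 207.6°, groundspeed 133.5 kt
Leg 3: desired track 304.3°; wind correction +19.5° → command heading 323.8°, groundspeed 139.0 kt
Leg 4: desired track 219.7°; wind correction -27.3° → command heading 192.4°, groundspeed 122.6 kt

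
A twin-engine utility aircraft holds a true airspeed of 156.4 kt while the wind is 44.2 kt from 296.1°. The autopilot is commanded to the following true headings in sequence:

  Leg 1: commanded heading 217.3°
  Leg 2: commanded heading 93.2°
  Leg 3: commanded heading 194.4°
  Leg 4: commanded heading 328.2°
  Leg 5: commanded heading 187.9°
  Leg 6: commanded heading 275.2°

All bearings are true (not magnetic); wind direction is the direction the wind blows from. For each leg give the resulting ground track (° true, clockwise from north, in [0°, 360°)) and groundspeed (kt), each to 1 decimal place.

Leg 1: track=201.0°, groundspeed=154.0 kt
Leg 2: track=98.2°, groundspeed=197.9 kt
Leg 3: track=179.7°, groundspeed=170.9 kt
Leg 4: track=339.4°, groundspeed=121.3 kt
Leg 5: track=174.0°, groundspeed=175.3 kt
Leg 6: track=267.4°, groundspeed=116.2 kt

Leg 1: heading 217.3°; drift -16.3° → track 201.0°, groundspeed 154.0 kt
Leg 2: heading 93.2°; drift +5.0° → track 98.2°, groundspeed 197.9 kt
Leg 3: heading 194.4°; drift -14.7° → track 179.7°, groundspeed 170.9 kt
Leg 4: heading 328.2°; drift +11.2° → track 339.4°, groundspeed 121.3 kt
Leg 5: heading 187.9°; drift -13.9° → track 174.0°, groundspeed 175.3 kt
Leg 6: heading 275.2°; drift -7.8° → track 267.4°, groundspeed 116.2 kt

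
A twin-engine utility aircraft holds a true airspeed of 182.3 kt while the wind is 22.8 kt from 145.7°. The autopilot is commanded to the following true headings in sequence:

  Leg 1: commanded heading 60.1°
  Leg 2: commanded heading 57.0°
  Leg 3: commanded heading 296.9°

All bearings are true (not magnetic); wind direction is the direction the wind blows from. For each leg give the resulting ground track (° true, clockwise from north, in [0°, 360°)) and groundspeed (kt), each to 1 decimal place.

Leg 1: heading 60.1°; drift -7.2° → track 52.9°, groundspeed 182.0 kt
Leg 2: heading 57.0°; drift -7.1° → track 49.9°, groundspeed 183.2 kt
Leg 3: heading 296.9°; drift +3.1° → track 300.0°, groundspeed 202.6 kt

Leg 1: track=52.9°, groundspeed=182.0 kt
Leg 2: track=49.9°, groundspeed=183.2 kt
Leg 3: track=300.0°, groundspeed=202.6 kt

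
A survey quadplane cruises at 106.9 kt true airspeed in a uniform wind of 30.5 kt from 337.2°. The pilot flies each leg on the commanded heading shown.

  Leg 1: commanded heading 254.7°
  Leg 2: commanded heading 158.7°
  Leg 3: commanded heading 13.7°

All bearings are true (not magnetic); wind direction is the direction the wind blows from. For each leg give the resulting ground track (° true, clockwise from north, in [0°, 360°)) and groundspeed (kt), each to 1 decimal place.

Leg 1: heading 254.7°; drift -16.4° → track 238.3°, groundspeed 107.3 kt
Leg 2: heading 158.7°; drift -0.3° → track 158.4°, groundspeed 137.4 kt
Leg 3: heading 13.7°; drift +12.4° → track 26.1°, groundspeed 84.4 kt

Leg 1: track=238.3°, groundspeed=107.3 kt
Leg 2: track=158.4°, groundspeed=137.4 kt
Leg 3: track=26.1°, groundspeed=84.4 kt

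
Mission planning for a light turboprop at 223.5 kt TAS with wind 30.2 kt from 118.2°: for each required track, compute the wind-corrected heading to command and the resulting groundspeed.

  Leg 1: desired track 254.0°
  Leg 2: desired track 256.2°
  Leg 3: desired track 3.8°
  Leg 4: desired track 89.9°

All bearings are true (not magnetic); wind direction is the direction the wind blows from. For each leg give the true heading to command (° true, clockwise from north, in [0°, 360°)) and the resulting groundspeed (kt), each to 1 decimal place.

Leg 1: desired track 254.0°; wind correction -5.4° → command heading 248.6°, groundspeed 244.2 kt
Leg 2: desired track 256.2°; wind correction -5.2° → command heading 251.0°, groundspeed 245.0 kt
Leg 3: desired track 3.8°; wind correction +7.1° → command heading 10.9°, groundspeed 234.3 kt
Leg 4: desired track 89.9°; wind correction +3.7° → command heading 93.6°, groundspeed 196.5 kt

Leg 1: heading=248.6°, groundspeed=244.2 kt
Leg 2: heading=251.0°, groundspeed=245.0 kt
Leg 3: heading=10.9°, groundspeed=234.3 kt
Leg 4: heading=93.6°, groundspeed=196.5 kt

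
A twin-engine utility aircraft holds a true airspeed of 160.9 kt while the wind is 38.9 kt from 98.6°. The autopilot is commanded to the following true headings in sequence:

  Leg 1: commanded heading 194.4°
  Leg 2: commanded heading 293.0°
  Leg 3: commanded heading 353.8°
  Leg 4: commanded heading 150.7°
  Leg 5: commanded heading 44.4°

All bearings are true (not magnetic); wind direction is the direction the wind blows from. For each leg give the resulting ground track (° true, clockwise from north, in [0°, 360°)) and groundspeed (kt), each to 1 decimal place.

Leg 1: heading 194.4°; drift +13.2° → track 207.6°, groundspeed 169.3 kt
Leg 2: heading 293.0°; drift -2.8° → track 290.2°, groundspeed 198.8 kt
Leg 3: heading 353.8°; drift -12.4° → track 341.4°, groundspeed 174.9 kt
Leg 4: heading 150.7°; drift +12.6° → track 163.3°, groundspeed 140.4 kt
Leg 5: heading 44.4°; drift -12.9° → track 31.5°, groundspeed 141.7 kt

Leg 1: track=207.6°, groundspeed=169.3 kt
Leg 2: track=290.2°, groundspeed=198.8 kt
Leg 3: track=341.4°, groundspeed=174.9 kt
Leg 4: track=163.3°, groundspeed=140.4 kt
Leg 5: track=31.5°, groundspeed=141.7 kt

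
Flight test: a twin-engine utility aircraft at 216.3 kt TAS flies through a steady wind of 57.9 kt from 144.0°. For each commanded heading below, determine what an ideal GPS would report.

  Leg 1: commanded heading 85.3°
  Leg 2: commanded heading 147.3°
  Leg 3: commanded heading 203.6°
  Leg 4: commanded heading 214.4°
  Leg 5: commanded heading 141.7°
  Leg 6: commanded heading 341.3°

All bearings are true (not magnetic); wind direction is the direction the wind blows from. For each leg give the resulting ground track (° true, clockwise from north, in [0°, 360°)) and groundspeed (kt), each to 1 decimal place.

Leg 1: heading 85.3°; drift -14.9° → track 70.4°, groundspeed 192.7 kt
Leg 2: heading 147.3°; drift +1.2° → track 148.5°, groundspeed 158.5 kt
Leg 3: heading 203.6°; drift +15.0° → track 218.6°, groundspeed 193.6 kt
Leg 4: heading 214.4°; drift +15.5° → track 229.9°, groundspeed 204.3 kt
Leg 5: heading 141.7°; drift -0.8° → track 140.9°, groundspeed 158.5 kt
Leg 6: heading 341.3°; drift -3.6° → track 337.7°, groundspeed 272.1 kt

Leg 1: track=70.4°, groundspeed=192.7 kt
Leg 2: track=148.5°, groundspeed=158.5 kt
Leg 3: track=218.6°, groundspeed=193.6 kt
Leg 4: track=229.9°, groundspeed=204.3 kt
Leg 5: track=140.9°, groundspeed=158.5 kt
Leg 6: track=337.7°, groundspeed=272.1 kt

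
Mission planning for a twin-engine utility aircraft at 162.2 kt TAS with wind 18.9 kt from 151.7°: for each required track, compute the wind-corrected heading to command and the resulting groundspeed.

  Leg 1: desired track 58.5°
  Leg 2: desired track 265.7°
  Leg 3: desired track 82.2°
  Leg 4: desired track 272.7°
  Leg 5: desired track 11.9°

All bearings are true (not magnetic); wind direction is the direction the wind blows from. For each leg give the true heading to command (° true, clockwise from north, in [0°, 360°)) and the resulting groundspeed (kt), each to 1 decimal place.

Leg 1: heading=65.2°, groundspeed=162.2 kt
Leg 2: heading=259.6°, groundspeed=169.0 kt
Leg 3: heading=88.5°, groundspeed=154.6 kt
Leg 4: heading=267.0°, groundspeed=171.1 kt
Leg 5: heading=16.2°, groundspeed=176.2 kt

Leg 1: desired track 58.5°; wind correction +6.7° → command heading 65.2°, groundspeed 162.2 kt
Leg 2: desired track 265.7°; wind correction -6.1° → command heading 259.6°, groundspeed 169.0 kt
Leg 3: desired track 82.2°; wind correction +6.3° → command heading 88.5°, groundspeed 154.6 kt
Leg 4: desired track 272.7°; wind correction -5.7° → command heading 267.0°, groundspeed 171.1 kt
Leg 5: desired track 11.9°; wind correction +4.3° → command heading 16.2°, groundspeed 176.2 kt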